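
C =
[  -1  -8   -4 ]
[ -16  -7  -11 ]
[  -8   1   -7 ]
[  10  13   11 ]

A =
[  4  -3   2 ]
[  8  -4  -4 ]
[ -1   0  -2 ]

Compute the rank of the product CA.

First compute CA:
[[-64,  35,  38],
 [-109,  76,  18],
 [-17,  20,  -6],
 [133, -82, -54]]
Now row reduce the product.
R2 ← R2 − (109/64)·R1: [0, 1049/64, -1495/32]
R3 ← R3 − (17/64)·R1: [0, 685/64, -515/32]
R4 ← R4 + (133/64)·R1: [0, -593/64, 799/32]
R3 ← R3 − (685/1049)·R2: [0, 0, 15120/1049]
R4 ← R4 + (593/1049)·R2: [0, 0, -1512/1049]
R4 ← R4 + (1/10)·R3: [0, 0, 0]
3 nonzero rows, so rank(CA) = 3.

3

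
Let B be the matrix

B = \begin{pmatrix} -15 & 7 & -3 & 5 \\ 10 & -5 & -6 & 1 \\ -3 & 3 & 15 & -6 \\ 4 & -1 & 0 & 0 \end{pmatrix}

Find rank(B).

4

Row reduce to echelon form.
R2 ← R2 + (2/3)·R1: [0, -1/3, -8, 13/3]
R3 ← R3 − (1/5)·R1: [0, 8/5, 78/5, -7]
R4 ← R4 + (4/15)·R1: [0, 13/15, -4/5, 4/3]
R3 ← R3 + (24/5)·R2: [0, 0, -114/5, 69/5]
R4 ← R4 + (13/5)·R2: [0, 0, -108/5, 63/5]
R4 ← R4 − (18/19)·R3: [0, 0, 0, -9/19]
Echelon form has 4 nonzero rows, so rank(B) = 4.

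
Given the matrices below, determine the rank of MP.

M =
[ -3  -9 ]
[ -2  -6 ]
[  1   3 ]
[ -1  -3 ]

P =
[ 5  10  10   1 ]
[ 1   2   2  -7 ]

First compute MP:
[[-24, -48, -48,  60],
 [-16, -32, -32,  40],
 [  8,  16,  16, -20],
 [ -8, -16, -16,  20]]
Now row reduce the product.
R2 ← R2 − (2/3)·R1: [0, 0, 0, 0]
R3 ← R3 + (1/3)·R1: [0, 0, 0, 0]
R4 ← R4 − (1/3)·R1: [0, 0, 0, 0]
1 nonzero row, so rank(MP) = 1.

1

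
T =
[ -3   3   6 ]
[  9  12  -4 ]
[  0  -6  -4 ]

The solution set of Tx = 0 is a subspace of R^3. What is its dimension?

1

Row reduce to echelon form.
R2 ← R2 + (3)·R1: [0, 21, 14]
R3 ← R3 + (2/7)·R2: [0, 0, 0]
2 nonzero rows, so rank(T) = 2.
T has 3 columns; by rank–nullity, nullity = 3 − 2 = 1.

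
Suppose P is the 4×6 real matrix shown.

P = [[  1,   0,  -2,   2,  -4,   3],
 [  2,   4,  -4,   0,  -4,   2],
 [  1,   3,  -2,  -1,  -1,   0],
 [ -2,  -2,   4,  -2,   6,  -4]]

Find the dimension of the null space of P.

Row reduce to echelon form.
R2 ← R2 − (2)·R1: [0, 4, 0, -4, 4, -4]
R3 ← R3 − R1: [0, 3, 0, -3, 3, -3]
R4 ← R4 + (2)·R1: [0, -2, 0, 2, -2, 2]
R3 ← R3 − (3/4)·R2: [0, 0, 0, 0, 0, 0]
R4 ← R4 + (1/2)·R2: [0, 0, 0, 0, 0, 0]
2 nonzero rows, so rank(P) = 2.
P has 6 columns; by rank–nullity, nullity = 6 − 2 = 4.

4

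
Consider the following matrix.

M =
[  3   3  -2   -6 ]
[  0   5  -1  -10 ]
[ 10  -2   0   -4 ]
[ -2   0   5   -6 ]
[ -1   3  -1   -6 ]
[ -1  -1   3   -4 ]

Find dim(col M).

4

Row reduce to echelon form.
R3 ← R3 − (10/3)·R1: [0, -12, 20/3, 16]
R4 ← R4 + (2/3)·R1: [0, 2, 11/3, -10]
R5 ← R5 + (1/3)·R1: [0, 4, -5/3, -8]
R6 ← R6 + (1/3)·R1: [0, 0, 7/3, -6]
R3 ← R3 + (12/5)·R2: [0, 0, 64/15, -8]
R4 ← R4 − (2/5)·R2: [0, 0, 61/15, -6]
R5 ← R5 − (4/5)·R2: [0, 0, -13/15, 0]
R4 ← R4 − (61/64)·R3: [0, 0, 0, 13/8]
R5 ← R5 + (13/64)·R3: [0, 0, 0, -13/8]
R6 ← R6 − (35/64)·R3: [0, 0, 0, -13/8]
R5 ← R5 + R4: [0, 0, 0, 0]
R6 ← R6 + R4: [0, 0, 0, 0]
Echelon form has 4 nonzero rows, so rank(M) = 4.
The column space has dimension equal to the rank: 4.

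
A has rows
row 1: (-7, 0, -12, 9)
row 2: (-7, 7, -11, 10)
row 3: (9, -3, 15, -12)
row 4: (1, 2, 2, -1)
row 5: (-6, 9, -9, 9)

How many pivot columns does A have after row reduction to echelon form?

Row reduce to echelon form.
R2 ← R2 − R1: [0, 7, 1, 1]
R3 ← R3 + (9/7)·R1: [0, -3, -3/7, -3/7]
R4 ← R4 + (1/7)·R1: [0, 2, 2/7, 2/7]
R5 ← R5 − (6/7)·R1: [0, 9, 9/7, 9/7]
R3 ← R3 + (3/7)·R2: [0, 0, 0, 0]
R4 ← R4 − (2/7)·R2: [0, 0, 0, 0]
R5 ← R5 − (9/7)·R2: [0, 0, 0, 0]
Echelon form has 2 nonzero rows, so rank(A) = 2.
Each nonzero row contributes one pivot column: 2 pivot columns.

2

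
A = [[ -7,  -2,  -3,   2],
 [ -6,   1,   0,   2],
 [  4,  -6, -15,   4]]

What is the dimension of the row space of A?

3

Row reduce to echelon form.
R2 ← R2 − (6/7)·R1: [0, 19/7, 18/7, 2/7]
R3 ← R3 + (4/7)·R1: [0, -50/7, -117/7, 36/7]
R3 ← R3 + (50/19)·R2: [0, 0, -189/19, 112/19]
Echelon form has 3 nonzero rows, so rank(A) = 3.
The row space has dimension equal to the rank: 3.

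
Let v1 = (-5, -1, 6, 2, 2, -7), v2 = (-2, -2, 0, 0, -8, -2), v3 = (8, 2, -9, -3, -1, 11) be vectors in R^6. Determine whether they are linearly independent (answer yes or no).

Form the matrix with these vectors as rows and row reduce.
R2 ← R2 − (2/5)·R1: [0, -8/5, -12/5, -4/5, -44/5, 4/5]
R3 ← R3 + (8/5)·R1: [0, 2/5, 3/5, 1/5, 11/5, -1/5]
R3 ← R3 + (1/4)·R2: [0, 0, 0, 0, 0, 0]
2 nonzero rows, so the 3 vectors span a space of dimension 2.
Since 2 < 3, the vectors are linearly dependent.

no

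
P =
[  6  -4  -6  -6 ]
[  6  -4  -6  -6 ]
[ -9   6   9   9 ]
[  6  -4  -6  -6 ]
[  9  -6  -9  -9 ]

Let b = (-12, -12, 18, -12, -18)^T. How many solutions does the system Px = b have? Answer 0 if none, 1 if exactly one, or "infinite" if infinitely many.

infinite

Row reduce the augmented matrix [P | b].
R2 ← R2 − R1: [0, 0, 0, 0, 0]
R3 ← R3 + (3/2)·R1: [0, 0, 0, 0, 0]
R4 ← R4 − R1: [0, 0, 0, 0, 0]
R5 ← R5 − (3/2)·R1: [0, 0, 0, 0, 0]
The echelon form has 1 nonzero rows, and every pivot lies in the first 4 columns, so rank(P) = rank([P|b]) = 1.
The system is consistent.
rank = 1 < 4 unknowns, so there are infinitely many solutions.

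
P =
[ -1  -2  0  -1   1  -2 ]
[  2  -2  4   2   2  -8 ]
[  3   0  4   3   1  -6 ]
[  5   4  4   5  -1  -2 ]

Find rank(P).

2

Row reduce to echelon form.
R2 ← R2 + (2)·R1: [0, -6, 4, 0, 4, -12]
R3 ← R3 + (3)·R1: [0, -6, 4, 0, 4, -12]
R4 ← R4 + (5)·R1: [0, -6, 4, 0, 4, -12]
R3 ← R3 − R2: [0, 0, 0, 0, 0, 0]
R4 ← R4 − R2: [0, 0, 0, 0, 0, 0]
Echelon form has 2 nonzero rows, so rank(P) = 2.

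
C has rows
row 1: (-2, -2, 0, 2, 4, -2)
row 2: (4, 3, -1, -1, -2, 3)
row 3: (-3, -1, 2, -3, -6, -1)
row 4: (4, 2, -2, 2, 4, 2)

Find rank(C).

Row reduce to echelon form.
R2 ← R2 + (2)·R1: [0, -1, -1, 3, 6, -1]
R3 ← R3 − (3/2)·R1: [0, 2, 2, -6, -12, 2]
R4 ← R4 + (2)·R1: [0, -2, -2, 6, 12, -2]
R3 ← R3 + (2)·R2: [0, 0, 0, 0, 0, 0]
R4 ← R4 − (2)·R2: [0, 0, 0, 0, 0, 0]
Echelon form has 2 nonzero rows, so rank(C) = 2.

2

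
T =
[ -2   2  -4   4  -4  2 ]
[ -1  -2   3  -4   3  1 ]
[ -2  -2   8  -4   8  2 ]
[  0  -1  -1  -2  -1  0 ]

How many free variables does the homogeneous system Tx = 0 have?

3

Row reduce to echelon form.
R2 ← R2 − (1/2)·R1: [0, -3, 5, -6, 5, 0]
R3 ← R3 − R1: [0, -4, 12, -8, 12, 0]
R3 ← R3 − (4/3)·R2: [0, 0, 16/3, 0, 16/3, 0]
R4 ← R4 − (1/3)·R2: [0, 0, -8/3, 0, -8/3, 0]
R4 ← R4 + (1/2)·R3: [0, 0, 0, 0, 0, 0]
3 nonzero rows, so rank(T) = 3.
T has 6 columns; by rank–nullity, nullity = 6 − 3 = 3.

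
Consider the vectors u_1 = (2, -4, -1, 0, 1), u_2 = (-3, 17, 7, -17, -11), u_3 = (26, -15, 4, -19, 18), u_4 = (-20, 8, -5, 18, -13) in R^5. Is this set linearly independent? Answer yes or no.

yes

Form the matrix with these vectors as rows and row reduce.
R2 ← R2 + (3/2)·R1: [0, 11, 11/2, -17, -19/2]
R3 ← R3 − (13)·R1: [0, 37, 17, -19, 5]
R4 ← R4 + (10)·R1: [0, -32, -15, 18, -3]
R3 ← R3 − (37/11)·R2: [0, 0, -3/2, 420/11, 813/22]
R4 ← R4 + (32/11)·R2: [0, 0, 1, -346/11, -337/11]
R4 ← R4 + (2/3)·R3: [0, 0, 0, -6, -6]
4 nonzero rows, so the 4 vectors span a space of dimension 4.
Since 4 = 4, the vectors are linearly independent.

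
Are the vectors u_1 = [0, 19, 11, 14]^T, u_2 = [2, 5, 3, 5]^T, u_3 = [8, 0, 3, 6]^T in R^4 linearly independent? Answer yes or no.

Form the matrix with these vectors as rows and row reduce.
Swap R1 ↔ R2
R3 ← R3 − (4)·R1: [0, -20, -9, -14]
R3 ← R3 + (20/19)·R2: [0, 0, 49/19, 14/19]
3 nonzero rows, so the 3 vectors span a space of dimension 3.
Since 3 = 3, the vectors are linearly independent.

yes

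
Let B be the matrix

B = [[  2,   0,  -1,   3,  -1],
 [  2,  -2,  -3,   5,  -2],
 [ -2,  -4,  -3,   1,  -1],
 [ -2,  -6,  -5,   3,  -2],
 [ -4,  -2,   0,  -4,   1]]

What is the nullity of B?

Row reduce to echelon form.
R2 ← R2 − R1: [0, -2, -2, 2, -1]
R3 ← R3 + R1: [0, -4, -4, 4, -2]
R4 ← R4 + R1: [0, -6, -6, 6, -3]
R5 ← R5 + (2)·R1: [0, -2, -2, 2, -1]
R3 ← R3 − (2)·R2: [0, 0, 0, 0, 0]
R4 ← R4 − (3)·R2: [0, 0, 0, 0, 0]
R5 ← R5 − R2: [0, 0, 0, 0, 0]
2 nonzero rows, so rank(B) = 2.
B has 5 columns; by rank–nullity, nullity = 5 − 2 = 3.

3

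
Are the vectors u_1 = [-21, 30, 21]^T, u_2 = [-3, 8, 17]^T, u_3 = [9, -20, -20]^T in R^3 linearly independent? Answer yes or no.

yes

Form the matrix with these vectors as rows and row reduce.
R2 ← R2 − (1/7)·R1: [0, 26/7, 14]
R3 ← R3 + (3/7)·R1: [0, -50/7, -11]
R3 ← R3 + (25/13)·R2: [0, 0, 207/13]
3 nonzero rows, so the 3 vectors span a space of dimension 3.
Since 3 = 3, the vectors are linearly independent.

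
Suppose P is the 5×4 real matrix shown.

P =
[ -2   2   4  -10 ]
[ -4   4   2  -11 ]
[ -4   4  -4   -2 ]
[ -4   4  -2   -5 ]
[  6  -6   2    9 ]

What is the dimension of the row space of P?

Row reduce to echelon form.
R2 ← R2 − (2)·R1: [0, 0, -6, 9]
R3 ← R3 − (2)·R1: [0, 0, -12, 18]
R4 ← R4 − (2)·R1: [0, 0, -10, 15]
R5 ← R5 + (3)·R1: [0, 0, 14, -21]
R3 ← R3 − (2)·R2: [0, 0, 0, 0]
R4 ← R4 − (5/3)·R2: [0, 0, 0, 0]
R5 ← R5 + (7/3)·R2: [0, 0, 0, 0]
Echelon form has 2 nonzero rows, so rank(P) = 2.
The row space has dimension equal to the rank: 2.

2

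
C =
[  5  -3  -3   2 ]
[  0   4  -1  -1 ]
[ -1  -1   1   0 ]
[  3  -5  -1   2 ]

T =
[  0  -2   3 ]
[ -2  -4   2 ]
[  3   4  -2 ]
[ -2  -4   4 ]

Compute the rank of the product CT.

2

First compute CT:
[[ -7, -18,  23],
 [ -9, -16,   6],
 [  5,  10,  -7],
 [  3,   2,   9]]
Now row reduce the product.
R2 ← R2 − (9/7)·R1: [0, 50/7, -165/7]
R3 ← R3 + (5/7)·R1: [0, -20/7, 66/7]
R4 ← R4 + (3/7)·R1: [0, -40/7, 132/7]
R3 ← R3 + (2/5)·R2: [0, 0, 0]
R4 ← R4 + (4/5)·R2: [0, 0, 0]
2 nonzero rows, so rank(CT) = 2.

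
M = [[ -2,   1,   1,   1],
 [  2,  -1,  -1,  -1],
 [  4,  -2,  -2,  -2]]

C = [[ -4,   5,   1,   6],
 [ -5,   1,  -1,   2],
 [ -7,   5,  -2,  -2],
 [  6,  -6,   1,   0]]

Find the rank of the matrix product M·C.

1

First compute MC:
[[  2, -10,  -4, -12],
 [ -2,  10,   4,  12],
 [ -4,  20,   8,  24]]
Now row reduce the product.
R2 ← R2 + R1: [0, 0, 0, 0]
R3 ← R3 + (2)·R1: [0, 0, 0, 0]
1 nonzero row, so rank(MC) = 1.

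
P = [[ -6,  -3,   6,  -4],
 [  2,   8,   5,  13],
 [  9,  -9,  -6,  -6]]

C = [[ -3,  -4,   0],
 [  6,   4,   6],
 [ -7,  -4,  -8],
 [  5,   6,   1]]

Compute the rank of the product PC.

First compute PC:
[[-62, -36, -70],
 [ 72,  82,  21],
 [-69, -84, -12]]
Now row reduce the product.
R2 ← R2 + (36/31)·R1: [0, 1246/31, -1869/31]
R3 ← R3 − (69/62)·R1: [0, -1362/31, 2043/31]
R3 ← R3 + (681/623)·R2: [0, 0, 0]
2 nonzero rows, so rank(PC) = 2.

2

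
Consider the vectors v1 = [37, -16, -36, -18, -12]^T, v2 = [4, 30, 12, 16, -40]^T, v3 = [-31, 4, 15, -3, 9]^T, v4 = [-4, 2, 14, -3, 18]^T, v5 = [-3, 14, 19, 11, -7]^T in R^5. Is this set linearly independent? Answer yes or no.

Form the matrix with these vectors as rows and row reduce.
R2 ← R2 − (4/37)·R1: [0, 1174/37, 588/37, 664/37, -1432/37]
R3 ← R3 + (31/37)·R1: [0, -348/37, -561/37, -669/37, -39/37]
R4 ← R4 + (4/37)·R1: [0, 10/37, 374/37, -183/37, 618/37]
R5 ← R5 + (3/37)·R1: [0, 470/37, 595/37, 353/37, -295/37]
R3 ← R3 + (174/587)·R2: [0, 0, -6135/587, -7491/587, -7353/587]
R4 ← R4 − (5/587)·R2: [0, 0, 5854/587, -2993/587, 9998/587]
R5 ← R5 − (235/587)·R2: [0, 0, 5705/587, 1383/587, 4415/587]
R4 ← R4 + (5854/6135)·R3: [0, 0, 0, -35329/2045, 10388/2045]
R5 ← R5 + (1141/1227)·R3: [0, 0, 0, -3890/409, -1688/409]
R5 ← R5 − (19450/35329)·R4: [0, 0, 0, 0, -4992/721]
5 nonzero rows, so the 5 vectors span a space of dimension 5.
Since 5 = 5, the vectors are linearly independent.

yes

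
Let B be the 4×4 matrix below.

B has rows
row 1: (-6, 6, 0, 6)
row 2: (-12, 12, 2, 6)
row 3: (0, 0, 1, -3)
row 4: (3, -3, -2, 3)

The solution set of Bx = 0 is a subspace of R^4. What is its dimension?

Row reduce to echelon form.
R2 ← R2 − (2)·R1: [0, 0, 2, -6]
R4 ← R4 + (1/2)·R1: [0, 0, -2, 6]
R3 ← R3 − (1/2)·R2: [0, 0, 0, 0]
R4 ← R4 + R2: [0, 0, 0, 0]
2 nonzero rows, so rank(B) = 2.
B has 4 columns; by rank–nullity, nullity = 4 − 2 = 2.

2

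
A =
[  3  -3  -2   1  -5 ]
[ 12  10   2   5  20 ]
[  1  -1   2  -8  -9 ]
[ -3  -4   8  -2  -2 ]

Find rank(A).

4

Row reduce to echelon form.
R2 ← R2 − (4)·R1: [0, 22, 10, 1, 40]
R3 ← R3 − (1/3)·R1: [0, 0, 8/3, -25/3, -22/3]
R4 ← R4 + R1: [0, -7, 6, -1, -7]
R4 ← R4 + (7/22)·R2: [0, 0, 101/11, -15/22, 63/11]
R4 ← R4 − (303/88)·R3: [0, 0, 0, 2465/88, 1363/44]
Echelon form has 4 nonzero rows, so rank(A) = 4.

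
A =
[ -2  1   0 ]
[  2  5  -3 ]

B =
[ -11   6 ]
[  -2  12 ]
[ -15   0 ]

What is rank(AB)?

First compute AB:
[[ 20,   0],
 [ 13,  72]]
Now row reduce the product.
R2 ← R2 − (13/20)·R1: [0, 72]
2 nonzero rows, so rank(AB) = 2.

2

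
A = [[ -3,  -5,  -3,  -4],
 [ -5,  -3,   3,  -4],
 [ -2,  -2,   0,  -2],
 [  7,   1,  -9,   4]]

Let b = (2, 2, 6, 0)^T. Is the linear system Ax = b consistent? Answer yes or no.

Row reduce the augmented matrix [A | b].
R2 ← R2 − (5/3)·R1: [0, 16/3, 8, 8/3, -4/3]
R3 ← R3 − (2/3)·R1: [0, 4/3, 2, 2/3, 14/3]
R4 ← R4 + (7/3)·R1: [0, -32/3, -16, -16/3, 14/3]
R3 ← R3 − (1/4)·R2: [0, 0, 0, 0, 5]
R4 ← R4 + (2)·R2: [0, 0, 0, 0, 2]
R4 ← R4 − (2/5)·R3: [0, 0, 0, 0, 0]
The echelon form has 3 nonzero rows; the last pivot sits in the augmented column, so rank(A) = 2 but rank([A|b]) = 3.
Since the ranks differ, the system is inconsistent.

no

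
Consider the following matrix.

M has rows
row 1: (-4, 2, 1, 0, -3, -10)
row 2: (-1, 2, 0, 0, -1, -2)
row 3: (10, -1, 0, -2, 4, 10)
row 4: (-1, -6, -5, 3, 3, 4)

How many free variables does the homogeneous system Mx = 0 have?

2

Row reduce to echelon form.
R2 ← R2 − (1/4)·R1: [0, 3/2, -1/4, 0, -1/4, 1/2]
R3 ← R3 + (5/2)·R1: [0, 4, 5/2, -2, -7/2, -15]
R4 ← R4 − (1/4)·R1: [0, -13/2, -21/4, 3, 15/4, 13/2]
R3 ← R3 − (8/3)·R2: [0, 0, 19/6, -2, -17/6, -49/3]
R4 ← R4 + (13/3)·R2: [0, 0, -19/3, 3, 8/3, 26/3]
R4 ← R4 + (2)·R3: [0, 0, 0, -1, -3, -24]
4 nonzero rows, so rank(M) = 4.
M has 6 columns; by rank–nullity, nullity = 6 − 4 = 2.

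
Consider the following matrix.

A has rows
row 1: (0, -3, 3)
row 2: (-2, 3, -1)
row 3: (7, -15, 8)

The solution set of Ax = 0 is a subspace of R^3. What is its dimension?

Row reduce to echelon form.
Swap R1 ↔ R2
R3 ← R3 + (7/2)·R1: [0, -9/2, 9/2]
R3 ← R3 − (3/2)·R2: [0, 0, 0]
2 nonzero rows, so rank(A) = 2.
A has 3 columns; by rank–nullity, nullity = 3 − 2 = 1.

1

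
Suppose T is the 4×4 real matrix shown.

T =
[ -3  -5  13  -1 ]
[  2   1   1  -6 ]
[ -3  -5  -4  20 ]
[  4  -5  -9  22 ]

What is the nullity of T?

Row reduce to echelon form.
R2 ← R2 + (2/3)·R1: [0, -7/3, 29/3, -20/3]
R3 ← R3 − R1: [0, 0, -17, 21]
R4 ← R4 + (4/3)·R1: [0, -35/3, 25/3, 62/3]
R4 ← R4 − (5)·R2: [0, 0, -40, 54]
R4 ← R4 − (40/17)·R3: [0, 0, 0, 78/17]
4 nonzero rows, so rank(T) = 4.
T has 4 columns; by rank–nullity, nullity = 4 − 4 = 0.

0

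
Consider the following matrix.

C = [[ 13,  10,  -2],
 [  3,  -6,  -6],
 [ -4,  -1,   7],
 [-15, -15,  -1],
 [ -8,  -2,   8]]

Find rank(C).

Row reduce to echelon form.
R2 ← R2 − (3/13)·R1: [0, -108/13, -72/13]
R3 ← R3 + (4/13)·R1: [0, 27/13, 83/13]
R4 ← R4 + (15/13)·R1: [0, -45/13, -43/13]
R5 ← R5 + (8/13)·R1: [0, 54/13, 88/13]
R3 ← R3 + (1/4)·R2: [0, 0, 5]
R4 ← R4 − (5/12)·R2: [0, 0, -1]
R5 ← R5 + (1/2)·R2: [0, 0, 4]
R4 ← R4 + (1/5)·R3: [0, 0, 0]
R5 ← R5 − (4/5)·R3: [0, 0, 0]
Echelon form has 3 nonzero rows, so rank(C) = 3.

3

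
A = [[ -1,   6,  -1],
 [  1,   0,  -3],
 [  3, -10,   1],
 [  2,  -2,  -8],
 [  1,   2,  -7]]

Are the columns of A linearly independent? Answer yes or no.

yes

Row reduce A to echelon form.
R2 ← R2 + R1: [0, 6, -4]
R3 ← R3 + (3)·R1: [0, 8, -2]
R4 ← R4 + (2)·R1: [0, 10, -10]
R5 ← R5 + R1: [0, 8, -8]
R3 ← R3 − (4/3)·R2: [0, 0, 10/3]
R4 ← R4 − (5/3)·R2: [0, 0, -10/3]
R5 ← R5 − (4/3)·R2: [0, 0, -8/3]
R4 ← R4 + R3: [0, 0, 0]
R5 ← R5 + (4/5)·R3: [0, 0, 0]
3 pivots among 3 columns.
Every column is a pivot column, so the columns are linearly independent.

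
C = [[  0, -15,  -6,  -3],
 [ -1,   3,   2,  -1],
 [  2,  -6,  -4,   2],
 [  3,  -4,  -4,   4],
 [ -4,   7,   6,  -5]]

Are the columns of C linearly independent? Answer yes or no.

Row reduce C to echelon form.
Swap R1 ↔ R2
R3 ← R3 + (2)·R1: [0, 0, 0, 0]
R4 ← R4 + (3)·R1: [0, 5, 2, 1]
R5 ← R5 − (4)·R1: [0, -5, -2, -1]
R4 ← R4 + (1/3)·R2: [0, 0, 0, 0]
R5 ← R5 − (1/3)·R2: [0, 0, 0, 0]
2 pivots among 4 columns.
Only 2 < 4 pivot columns, so the columns are linearly dependent.

no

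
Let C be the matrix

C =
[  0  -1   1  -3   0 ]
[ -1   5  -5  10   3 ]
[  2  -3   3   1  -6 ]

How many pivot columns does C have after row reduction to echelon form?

2

Row reduce to echelon form.
Swap R1 ↔ R2
R3 ← R3 + (2)·R1: [0, 7, -7, 21, 0]
R3 ← R3 + (7)·R2: [0, 0, 0, 0, 0]
Echelon form has 2 nonzero rows, so rank(C) = 2.
Each nonzero row contributes one pivot column: 2 pivot columns.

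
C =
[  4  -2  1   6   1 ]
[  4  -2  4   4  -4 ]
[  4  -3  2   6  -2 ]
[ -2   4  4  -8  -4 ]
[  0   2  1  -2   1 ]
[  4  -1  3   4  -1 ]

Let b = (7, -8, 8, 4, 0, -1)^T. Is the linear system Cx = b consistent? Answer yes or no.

no

Row reduce the augmented matrix [C | b].
R2 ← R2 − R1: [0, 0, 3, -2, -5, -15]
R3 ← R3 − R1: [0, -1, 1, 0, -3, 1]
R4 ← R4 + (1/2)·R1: [0, 3, 9/2, -5, -7/2, 15/2]
R6 ← R6 − R1: [0, 1, 2, -2, -2, -8]
Swap R2 ↔ R3
R4 ← R4 + (3)·R2: [0, 0, 15/2, -5, -25/2, 21/2]
R5 ← R5 + (2)·R2: [0, 0, 3, -2, -5, 2]
R6 ← R6 + R2: [0, 0, 3, -2, -5, -7]
R4 ← R4 − (5/2)·R3: [0, 0, 0, 0, 0, 48]
R5 ← R5 − R3: [0, 0, 0, 0, 0, 17]
R6 ← R6 − R3: [0, 0, 0, 0, 0, 8]
R5 ← R5 − (17/48)·R4: [0, 0, 0, 0, 0, 0]
R6 ← R6 − (1/6)·R4: [0, 0, 0, 0, 0, 0]
The echelon form has 4 nonzero rows; the last pivot sits in the augmented column, so rank(C) = 3 but rank([C|b]) = 4.
Since the ranks differ, the system is inconsistent.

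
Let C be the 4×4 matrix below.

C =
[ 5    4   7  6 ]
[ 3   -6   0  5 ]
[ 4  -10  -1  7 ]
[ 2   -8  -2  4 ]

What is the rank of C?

2

Row reduce to echelon form.
R2 ← R2 − (3/5)·R1: [0, -42/5, -21/5, 7/5]
R3 ← R3 − (4/5)·R1: [0, -66/5, -33/5, 11/5]
R4 ← R4 − (2/5)·R1: [0, -48/5, -24/5, 8/5]
R3 ← R3 − (11/7)·R2: [0, 0, 0, 0]
R4 ← R4 − (8/7)·R2: [0, 0, 0, 0]
Echelon form has 2 nonzero rows, so rank(C) = 2.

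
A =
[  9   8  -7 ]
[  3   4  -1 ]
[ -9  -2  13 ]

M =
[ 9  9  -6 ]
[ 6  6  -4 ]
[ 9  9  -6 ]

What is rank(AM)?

First compute AM:
[[ 66,  66, -44],
 [ 42,  42, -28],
 [ 24,  24, -16]]
Now row reduce the product.
R2 ← R2 − (7/11)·R1: [0, 0, 0]
R3 ← R3 − (4/11)·R1: [0, 0, 0]
1 nonzero row, so rank(AM) = 1.

1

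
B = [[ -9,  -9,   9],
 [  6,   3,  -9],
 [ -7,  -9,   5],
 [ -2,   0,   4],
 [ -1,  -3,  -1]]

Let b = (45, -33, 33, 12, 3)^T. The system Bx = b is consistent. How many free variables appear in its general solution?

Row reduce the augmented matrix [B | b].
R2 ← R2 + (2/3)·R1: [0, -3, -3, -3]
R3 ← R3 − (7/9)·R1: [0, -2, -2, -2]
R4 ← R4 − (2/9)·R1: [0, 2, 2, 2]
R5 ← R5 − (1/9)·R1: [0, -2, -2, -2]
R3 ← R3 − (2/3)·R2: [0, 0, 0, 0]
R4 ← R4 + (2/3)·R2: [0, 0, 0, 0]
R5 ← R5 − (2/3)·R2: [0, 0, 0, 0]
The echelon form has 2 nonzero rows, and every pivot lies in the first 3 columns, so rank(B) = rank([B|b]) = 2.
The system is consistent.
Free variables = (unknowns) − (rank) = 3 − 2 = 1.

1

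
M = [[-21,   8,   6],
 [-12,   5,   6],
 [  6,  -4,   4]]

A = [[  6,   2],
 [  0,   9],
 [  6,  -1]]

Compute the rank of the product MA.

First compute MA:
[[-90,  24],
 [-36,  15],
 [ 60, -28]]
Now row reduce the product.
R2 ← R2 − (2/5)·R1: [0, 27/5]
R3 ← R3 + (2/3)·R1: [0, -12]
R3 ← R3 + (20/9)·R2: [0, 0]
2 nonzero rows, so rank(MA) = 2.

2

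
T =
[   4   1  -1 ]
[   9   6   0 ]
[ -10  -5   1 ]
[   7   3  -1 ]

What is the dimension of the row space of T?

Row reduce to echelon form.
R2 ← R2 − (9/4)·R1: [0, 15/4, 9/4]
R3 ← R3 + (5/2)·R1: [0, -5/2, -3/2]
R4 ← R4 − (7/4)·R1: [0, 5/4, 3/4]
R3 ← R3 + (2/3)·R2: [0, 0, 0]
R4 ← R4 − (1/3)·R2: [0, 0, 0]
Echelon form has 2 nonzero rows, so rank(T) = 2.
The row space has dimension equal to the rank: 2.

2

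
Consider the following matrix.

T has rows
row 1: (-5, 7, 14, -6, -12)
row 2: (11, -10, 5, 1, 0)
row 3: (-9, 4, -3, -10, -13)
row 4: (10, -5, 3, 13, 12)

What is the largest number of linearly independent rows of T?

4

Row reduce to echelon form.
R2 ← R2 + (11/5)·R1: [0, 27/5, 179/5, -61/5, -132/5]
R3 ← R3 − (9/5)·R1: [0, -43/5, -141/5, 4/5, 43/5]
R4 ← R4 + (2)·R1: [0, 9, 31, 1, -12]
R3 ← R3 + (43/27)·R2: [0, 0, 778/27, -503/27, -301/9]
R4 ← R4 − (5/3)·R2: [0, 0, -86/3, 64/3, 32]
R4 ← R4 + (387/389)·R3: [0, 0, 0, 1089/389, -495/389]
Echelon form has 4 nonzero rows, so rank(T) = 4.
The rank gives the maximum number of linearly independent rows: 4.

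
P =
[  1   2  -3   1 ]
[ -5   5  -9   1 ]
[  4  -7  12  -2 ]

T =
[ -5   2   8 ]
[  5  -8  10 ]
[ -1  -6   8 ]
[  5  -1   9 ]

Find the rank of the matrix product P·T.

2

First compute PT:
[[ 13,   3,  13],
 [ 64,   3, -53],
 [-77,  -6,  40]]
Now row reduce the product.
R2 ← R2 − (64/13)·R1: [0, -153/13, -117]
R3 ← R3 + (77/13)·R1: [0, 153/13, 117]
R3 ← R3 + R2: [0, 0, 0]
2 nonzero rows, so rank(PT) = 2.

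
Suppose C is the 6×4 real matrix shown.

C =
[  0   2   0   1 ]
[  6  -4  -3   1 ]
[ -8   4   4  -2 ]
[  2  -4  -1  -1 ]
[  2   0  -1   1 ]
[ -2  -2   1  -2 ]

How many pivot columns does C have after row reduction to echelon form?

Row reduce to echelon form.
Swap R1 ↔ R2
R3 ← R3 + (4/3)·R1: [0, -4/3, 0, -2/3]
R4 ← R4 − (1/3)·R1: [0, -8/3, 0, -4/3]
R5 ← R5 − (1/3)·R1: [0, 4/3, 0, 2/3]
R6 ← R6 + (1/3)·R1: [0, -10/3, 0, -5/3]
R3 ← R3 + (2/3)·R2: [0, 0, 0, 0]
R4 ← R4 + (4/3)·R2: [0, 0, 0, 0]
R5 ← R5 − (2/3)·R2: [0, 0, 0, 0]
R6 ← R6 + (5/3)·R2: [0, 0, 0, 0]
Echelon form has 2 nonzero rows, so rank(C) = 2.
Each nonzero row contributes one pivot column: 2 pivot columns.

2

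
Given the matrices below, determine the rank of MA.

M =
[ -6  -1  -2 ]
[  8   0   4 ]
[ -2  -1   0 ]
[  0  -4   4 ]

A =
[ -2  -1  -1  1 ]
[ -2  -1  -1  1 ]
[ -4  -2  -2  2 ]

1

First compute MA:
[[ 22,  11,  11, -11],
 [-32, -16, -16,  16],
 [  6,   3,   3,  -3],
 [ -8,  -4,  -4,   4]]
Now row reduce the product.
R2 ← R2 + (16/11)·R1: [0, 0, 0, 0]
R3 ← R3 − (3/11)·R1: [0, 0, 0, 0]
R4 ← R4 + (4/11)·R1: [0, 0, 0, 0]
1 nonzero row, so rank(MA) = 1.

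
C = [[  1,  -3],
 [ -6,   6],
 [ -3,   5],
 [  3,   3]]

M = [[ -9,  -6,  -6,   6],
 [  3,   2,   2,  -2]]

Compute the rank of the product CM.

1

First compute CM:
[[-18, -12, -12,  12],
 [ 72,  48,  48, -48],
 [ 42,  28,  28, -28],
 [-18, -12, -12,  12]]
Now row reduce the product.
R2 ← R2 + (4)·R1: [0, 0, 0, 0]
R3 ← R3 + (7/3)·R1: [0, 0, 0, 0]
R4 ← R4 − R1: [0, 0, 0, 0]
1 nonzero row, so rank(CM) = 1.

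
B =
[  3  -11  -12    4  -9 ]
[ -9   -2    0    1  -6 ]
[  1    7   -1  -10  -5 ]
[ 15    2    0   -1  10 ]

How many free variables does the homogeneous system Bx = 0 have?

1

Row reduce to echelon form.
R2 ← R2 + (3)·R1: [0, -35, -36, 13, -33]
R3 ← R3 − (1/3)·R1: [0, 32/3, 3, -34/3, -2]
R4 ← R4 − (5)·R1: [0, 57, 60, -21, 55]
R3 ← R3 + (32/105)·R2: [0, 0, -279/35, -258/35, -422/35]
R4 ← R4 + (57/35)·R2: [0, 0, 48/35, 6/35, 44/35]
R4 ← R4 + (16/93)·R3: [0, 0, 0, -34/31, -76/93]
4 nonzero rows, so rank(B) = 4.
B has 5 columns; by rank–nullity, nullity = 5 − 4 = 1.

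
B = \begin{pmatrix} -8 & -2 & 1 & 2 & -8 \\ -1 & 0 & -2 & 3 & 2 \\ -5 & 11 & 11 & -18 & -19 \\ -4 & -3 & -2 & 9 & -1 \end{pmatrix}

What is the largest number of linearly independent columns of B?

4

Row reduce to echelon form.
R2 ← R2 − (1/8)·R1: [0, 1/4, -17/8, 11/4, 3]
R3 ← R3 − (5/8)·R1: [0, 49/4, 83/8, -77/4, -14]
R4 ← R4 − (1/2)·R1: [0, -2, -5/2, 8, 3]
R3 ← R3 − (49)·R2: [0, 0, 229/2, -154, -161]
R4 ← R4 + (8)·R2: [0, 0, -39/2, 30, 27]
R4 ← R4 + (39/229)·R3: [0, 0, 0, 864/229, -96/229]
Echelon form has 4 nonzero rows, so rank(B) = 4.
The rank gives the maximum number of linearly independent columns: 4.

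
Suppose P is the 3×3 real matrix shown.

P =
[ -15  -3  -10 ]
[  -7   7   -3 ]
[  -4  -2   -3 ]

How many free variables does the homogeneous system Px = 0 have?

0

Row reduce to echelon form.
R2 ← R2 − (7/15)·R1: [0, 42/5, 5/3]
R3 ← R3 − (4/15)·R1: [0, -6/5, -1/3]
R3 ← R3 + (1/7)·R2: [0, 0, -2/21]
3 nonzero rows, so rank(P) = 3.
P has 3 columns; by rank–nullity, nullity = 3 − 3 = 0.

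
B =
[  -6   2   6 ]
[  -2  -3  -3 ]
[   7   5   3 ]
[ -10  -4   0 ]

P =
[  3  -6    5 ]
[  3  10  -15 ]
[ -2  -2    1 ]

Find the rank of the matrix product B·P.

First compute BP:
[[-24,  44, -54],
 [ -9, -12,  32],
 [ 30,   2, -37],
 [-42,  20,  10]]
Now row reduce the product.
R2 ← R2 − (3/8)·R1: [0, -57/2, 209/4]
R3 ← R3 + (5/4)·R1: [0, 57, -209/2]
R4 ← R4 − (7/4)·R1: [0, -57, 209/2]
R3 ← R3 + (2)·R2: [0, 0, 0]
R4 ← R4 − (2)·R2: [0, 0, 0]
2 nonzero rows, so rank(BP) = 2.

2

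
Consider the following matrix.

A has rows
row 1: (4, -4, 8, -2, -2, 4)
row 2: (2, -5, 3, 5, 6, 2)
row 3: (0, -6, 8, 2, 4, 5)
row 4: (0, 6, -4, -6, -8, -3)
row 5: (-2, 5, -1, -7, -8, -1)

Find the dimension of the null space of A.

Row reduce to echelon form.
R2 ← R2 − (1/2)·R1: [0, -3, -1, 6, 7, 0]
R5 ← R5 + (1/2)·R1: [0, 3, 3, -8, -9, 1]
R3 ← R3 − (2)·R2: [0, 0, 10, -10, -10, 5]
R4 ← R4 + (2)·R2: [0, 0, -6, 6, 6, -3]
R5 ← R5 + R2: [0, 0, 2, -2, -2, 1]
R4 ← R4 + (3/5)·R3: [0, 0, 0, 0, 0, 0]
R5 ← R5 − (1/5)·R3: [0, 0, 0, 0, 0, 0]
3 nonzero rows, so rank(A) = 3.
A has 6 columns; by rank–nullity, nullity = 6 − 3 = 3.

3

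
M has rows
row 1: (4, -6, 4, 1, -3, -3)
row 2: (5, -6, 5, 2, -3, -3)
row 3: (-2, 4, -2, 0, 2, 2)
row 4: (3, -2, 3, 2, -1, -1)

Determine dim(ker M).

4

Row reduce to echelon form.
R2 ← R2 − (5/4)·R1: [0, 3/2, 0, 3/4, 3/4, 3/4]
R3 ← R3 + (1/2)·R1: [0, 1, 0, 1/2, 1/2, 1/2]
R4 ← R4 − (3/4)·R1: [0, 5/2, 0, 5/4, 5/4, 5/4]
R3 ← R3 − (2/3)·R2: [0, 0, 0, 0, 0, 0]
R4 ← R4 − (5/3)·R2: [0, 0, 0, 0, 0, 0]
2 nonzero rows, so rank(M) = 2.
M has 6 columns; by rank–nullity, nullity = 6 − 2 = 4.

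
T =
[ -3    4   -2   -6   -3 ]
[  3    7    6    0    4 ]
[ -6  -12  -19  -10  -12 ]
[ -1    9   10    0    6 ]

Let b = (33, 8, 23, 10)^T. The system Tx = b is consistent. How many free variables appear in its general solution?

1

Row reduce the augmented matrix [T | b].
R2 ← R2 + R1: [0, 11, 4, -6, 1, 41]
R3 ← R3 − (2)·R1: [0, -20, -15, 2, -6, -43]
R4 ← R4 − (1/3)·R1: [0, 23/3, 32/3, 2, 7, -1]
R3 ← R3 + (20/11)·R2: [0, 0, -85/11, -98/11, -46/11, 347/11]
R4 ← R4 − (23/33)·R2: [0, 0, 260/33, 68/11, 208/33, -976/33]
R4 ← R4 + (52/51)·R3: [0, 0, 0, -148/51, 104/51, 44/17]
The echelon form has 4 nonzero rows, and every pivot lies in the first 5 columns, so rank(T) = rank([T|b]) = 4.
The system is consistent.
Free variables = (unknowns) − (rank) = 5 − 4 = 1.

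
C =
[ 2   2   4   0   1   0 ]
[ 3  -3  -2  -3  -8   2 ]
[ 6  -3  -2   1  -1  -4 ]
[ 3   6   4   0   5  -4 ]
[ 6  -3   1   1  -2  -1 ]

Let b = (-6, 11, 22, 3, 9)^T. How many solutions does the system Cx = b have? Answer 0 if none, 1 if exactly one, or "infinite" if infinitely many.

infinite

Row reduce the augmented matrix [C | b].
R2 ← R2 − (3/2)·R1: [0, -6, -8, -3, -19/2, 2, 20]
R3 ← R3 − (3)·R1: [0, -9, -14, 1, -4, -4, 40]
R4 ← R4 − (3/2)·R1: [0, 3, -2, 0, 7/2, -4, 12]
R5 ← R5 − (3)·R1: [0, -9, -11, 1, -5, -1, 27]
R3 ← R3 − (3/2)·R2: [0, 0, -2, 11/2, 41/4, -7, 10]
R4 ← R4 + (1/2)·R2: [0, 0, -6, -3/2, -5/4, -3, 22]
R5 ← R5 − (3/2)·R2: [0, 0, 1, 11/2, 37/4, -4, -3]
R4 ← R4 − (3)·R3: [0, 0, 0, -18, -32, 18, -8]
R5 ← R5 + (1/2)·R3: [0, 0, 0, 33/4, 115/8, -15/2, 2]
R5 ← R5 + (11/24)·R4: [0, 0, 0, 0, -7/24, 3/4, -5/3]
The echelon form has 5 nonzero rows, and every pivot lies in the first 6 columns, so rank(C) = rank([C|b]) = 5.
The system is consistent.
rank = 5 < 6 unknowns, so there are infinitely many solutions.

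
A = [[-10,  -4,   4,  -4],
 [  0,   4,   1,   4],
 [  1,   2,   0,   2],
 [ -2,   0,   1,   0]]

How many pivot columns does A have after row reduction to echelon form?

2

Row reduce to echelon form.
R3 ← R3 + (1/10)·R1: [0, 8/5, 2/5, 8/5]
R4 ← R4 − (1/5)·R1: [0, 4/5, 1/5, 4/5]
R3 ← R3 − (2/5)·R2: [0, 0, 0, 0]
R4 ← R4 − (1/5)·R2: [0, 0, 0, 0]
Echelon form has 2 nonzero rows, so rank(A) = 2.
Each nonzero row contributes one pivot column: 2 pivot columns.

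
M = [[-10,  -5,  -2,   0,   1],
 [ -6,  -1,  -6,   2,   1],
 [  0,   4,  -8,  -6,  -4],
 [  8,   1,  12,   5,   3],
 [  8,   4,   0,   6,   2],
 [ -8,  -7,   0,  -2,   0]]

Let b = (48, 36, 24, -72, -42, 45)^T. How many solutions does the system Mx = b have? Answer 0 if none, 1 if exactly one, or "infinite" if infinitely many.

Row reduce the augmented matrix [M | b].
R2 ← R2 − (3/5)·R1: [0, 2, -24/5, 2, 2/5, 36/5]
R4 ← R4 + (4/5)·R1: [0, -3, 52/5, 5, 19/5, -168/5]
R5 ← R5 + (4/5)·R1: [0, 0, -8/5, 6, 14/5, -18/5]
R6 ← R6 − (4/5)·R1: [0, -3, 8/5, -2, -4/5, 33/5]
R3 ← R3 − (2)·R2: [0, 0, 8/5, -10, -24/5, 48/5]
R4 ← R4 + (3/2)·R2: [0, 0, 16/5, 8, 22/5, -114/5]
R6 ← R6 + (3/2)·R2: [0, 0, -28/5, 1, -1/5, 87/5]
R4 ← R4 − (2)·R3: [0, 0, 0, 28, 14, -42]
R5 ← R5 + R3: [0, 0, 0, -4, -2, 6]
R6 ← R6 + (7/2)·R3: [0, 0, 0, -34, -17, 51]
R5 ← R5 + (1/7)·R4: [0, 0, 0, 0, 0, 0]
R6 ← R6 + (17/14)·R4: [0, 0, 0, 0, 0, 0]
The echelon form has 4 nonzero rows, and every pivot lies in the first 5 columns, so rank(M) = rank([M|b]) = 4.
The system is consistent.
rank = 4 < 5 unknowns, so there are infinitely many solutions.

infinite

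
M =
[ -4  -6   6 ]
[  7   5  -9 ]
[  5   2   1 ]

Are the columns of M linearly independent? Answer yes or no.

Row reduce M to echelon form.
R2 ← R2 + (7/4)·R1: [0, -11/2, 3/2]
R3 ← R3 + (5/4)·R1: [0, -11/2, 17/2]
R3 ← R3 − R2: [0, 0, 7]
3 pivots among 3 columns.
Every column is a pivot column, so the columns are linearly independent.

yes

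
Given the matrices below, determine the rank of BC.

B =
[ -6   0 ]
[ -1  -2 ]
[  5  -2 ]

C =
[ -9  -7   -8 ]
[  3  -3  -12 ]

2

First compute BC:
[[ 54,  42,  48],
 [  3,  13,  32],
 [-51, -29, -16]]
Now row reduce the product.
R2 ← R2 − (1/18)·R1: [0, 32/3, 88/3]
R3 ← R3 + (17/18)·R1: [0, 32/3, 88/3]
R3 ← R3 − R2: [0, 0, 0]
2 nonzero rows, so rank(BC) = 2.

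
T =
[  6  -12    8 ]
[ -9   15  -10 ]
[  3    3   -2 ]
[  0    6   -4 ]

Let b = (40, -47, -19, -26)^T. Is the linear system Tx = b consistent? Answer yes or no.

Row reduce the augmented matrix [T | b].
R2 ← R2 + (3/2)·R1: [0, -3, 2, 13]
R3 ← R3 − (1/2)·R1: [0, 9, -6, -39]
R3 ← R3 + (3)·R2: [0, 0, 0, 0]
R4 ← R4 + (2)·R2: [0, 0, 0, 0]
The echelon form has 2 nonzero rows, and every pivot lies in the first 3 columns, so rank(T) = rank([T|b]) = 2.
The system is consistent.

yes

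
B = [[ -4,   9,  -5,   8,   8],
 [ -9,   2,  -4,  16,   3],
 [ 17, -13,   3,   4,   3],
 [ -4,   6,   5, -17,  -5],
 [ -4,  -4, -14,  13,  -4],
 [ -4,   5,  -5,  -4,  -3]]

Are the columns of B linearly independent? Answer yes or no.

yes

Row reduce B to echelon form.
R2 ← R2 − (9/4)·R1: [0, -73/4, 29/4, -2, -15]
R3 ← R3 + (17/4)·R1: [0, 101/4, -73/4, 38, 37]
R4 ← R4 − R1: [0, -3, 10, -25, -13]
R5 ← R5 − R1: [0, -13, -9, 5, -12]
R6 ← R6 − R1: [0, -4, 0, -12, -11]
R3 ← R3 + (101/73)·R2: [0, 0, -600/73, 2572/73, 1186/73]
R4 ← R4 − (12/73)·R2: [0, 0, 643/73, -1801/73, -769/73]
R5 ← R5 − (52/73)·R2: [0, 0, -1034/73, 469/73, -96/73]
R6 ← R6 − (16/73)·R2: [0, 0, -116/73, -844/73, -563/73]
R4 ← R4 + (643/600)·R3: [0, 0, 0, 1963/150, 2063/300]
R5 ← R5 − (517/300)·R3: [0, 0, 0, -4072/75, -4397/150]
R6 ← R6 − (29/150)·R3: [0, 0, 0, -1378/75, -814/75]
R5 ← R5 + (8144/1963)·R4: [0, 0, 0, 0, -3077/3926]
R6 ← R6 + (212/151)·R4: [0, 0, 0, 0, -181/151]
R6 ← R6 − (26/17)·R5: [0, 0, 0, 0, 0]
5 pivots among 5 columns.
Every column is a pivot column, so the columns are linearly independent.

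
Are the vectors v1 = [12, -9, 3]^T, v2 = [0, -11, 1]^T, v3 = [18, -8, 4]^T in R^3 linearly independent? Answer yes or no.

no

Form the matrix with these vectors as rows and row reduce.
R3 ← R3 − (3/2)·R1: [0, 11/2, -1/2]
R3 ← R3 + (1/2)·R2: [0, 0, 0]
2 nonzero rows, so the 3 vectors span a space of dimension 2.
Since 2 < 3, the vectors are linearly dependent.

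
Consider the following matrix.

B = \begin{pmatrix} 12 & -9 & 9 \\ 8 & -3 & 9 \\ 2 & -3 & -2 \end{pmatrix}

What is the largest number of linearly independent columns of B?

Row reduce to echelon form.
R2 ← R2 − (2/3)·R1: [0, 3, 3]
R3 ← R3 − (1/6)·R1: [0, -3/2, -7/2]
R3 ← R3 + (1/2)·R2: [0, 0, -2]
Echelon form has 3 nonzero rows, so rank(B) = 3.
The rank gives the maximum number of linearly independent columns: 3.

3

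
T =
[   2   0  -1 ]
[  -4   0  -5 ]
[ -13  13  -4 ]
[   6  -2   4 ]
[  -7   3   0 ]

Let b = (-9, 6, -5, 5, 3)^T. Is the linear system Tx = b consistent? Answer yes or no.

Row reduce the augmented matrix [T | b].
R2 ← R2 + (2)·R1: [0, 0, -7, -12]
R3 ← R3 + (13/2)·R1: [0, 13, -21/2, -127/2]
R4 ← R4 − (3)·R1: [0, -2, 7, 32]
R5 ← R5 + (7/2)·R1: [0, 3, -7/2, -57/2]
Swap R2 ↔ R3
R4 ← R4 + (2/13)·R2: [0, 0, 70/13, 289/13]
R5 ← R5 − (3/13)·R2: [0, 0, -14/13, -180/13]
R4 ← R4 + (10/13)·R3: [0, 0, 0, 13]
R5 ← R5 − (2/13)·R3: [0, 0, 0, -12]
R5 ← R5 + (12/13)·R4: [0, 0, 0, 0]
The echelon form has 4 nonzero rows; the last pivot sits in the augmented column, so rank(T) = 3 but rank([T|b]) = 4.
Since the ranks differ, the system is inconsistent.

no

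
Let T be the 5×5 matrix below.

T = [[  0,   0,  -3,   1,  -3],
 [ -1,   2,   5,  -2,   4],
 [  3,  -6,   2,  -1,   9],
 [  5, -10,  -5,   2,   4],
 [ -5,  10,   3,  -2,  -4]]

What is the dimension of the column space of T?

Row reduce to echelon form.
Swap R1 ↔ R2
R3 ← R3 + (3)·R1: [0, 0, 17, -7, 21]
R4 ← R4 + (5)·R1: [0, 0, 20, -8, 24]
R5 ← R5 − (5)·R1: [0, 0, -22, 8, -24]
R3 ← R3 + (17/3)·R2: [0, 0, 0, -4/3, 4]
R4 ← R4 + (20/3)·R2: [0, 0, 0, -4/3, 4]
R5 ← R5 − (22/3)·R2: [0, 0, 0, 2/3, -2]
R4 ← R4 − R3: [0, 0, 0, 0, 0]
R5 ← R5 + (1/2)·R3: [0, 0, 0, 0, 0]
Echelon form has 3 nonzero rows, so rank(T) = 3.
The column space has dimension equal to the rank: 3.

3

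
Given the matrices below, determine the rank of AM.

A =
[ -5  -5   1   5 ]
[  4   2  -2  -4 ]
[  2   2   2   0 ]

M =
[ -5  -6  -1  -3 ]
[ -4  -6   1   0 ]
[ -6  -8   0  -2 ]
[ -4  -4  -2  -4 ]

First compute AM:
[[ 19,  32, -10,  -7],
 [  0,  -4,   6,   8],
 [-30, -40,   0, -10]]
Now row reduce the product.
R3 ← R3 + (30/19)·R1: [0, 200/19, -300/19, -400/19]
R3 ← R3 + (50/19)·R2: [0, 0, 0, 0]
2 nonzero rows, so rank(AM) = 2.

2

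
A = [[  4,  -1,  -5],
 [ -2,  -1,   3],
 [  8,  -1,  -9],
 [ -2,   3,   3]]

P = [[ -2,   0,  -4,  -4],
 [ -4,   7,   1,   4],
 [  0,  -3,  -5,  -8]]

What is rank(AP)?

First compute AP:
[[ -4,   8,   8,  20],
 [  8, -16,  -8, -20],
 [-12,  20,  12,  36],
 [ -8,  12,  -4,  -4]]
Now row reduce the product.
R2 ← R2 + (2)·R1: [0, 0, 8, 20]
R3 ← R3 − (3)·R1: [0, -4, -12, -24]
R4 ← R4 − (2)·R1: [0, -4, -20, -44]
Swap R2 ↔ R3
R4 ← R4 − R2: [0, 0, -8, -20]
R4 ← R4 + R3: [0, 0, 0, 0]
3 nonzero rows, so rank(AP) = 3.

3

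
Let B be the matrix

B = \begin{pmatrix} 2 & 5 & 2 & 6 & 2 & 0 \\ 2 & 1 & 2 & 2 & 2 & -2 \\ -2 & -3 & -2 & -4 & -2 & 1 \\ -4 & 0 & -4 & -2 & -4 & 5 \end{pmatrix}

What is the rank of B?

2

Row reduce to echelon form.
R2 ← R2 − R1: [0, -4, 0, -4, 0, -2]
R3 ← R3 + R1: [0, 2, 0, 2, 0, 1]
R4 ← R4 + (2)·R1: [0, 10, 0, 10, 0, 5]
R3 ← R3 + (1/2)·R2: [0, 0, 0, 0, 0, 0]
R4 ← R4 + (5/2)·R2: [0, 0, 0, 0, 0, 0]
Echelon form has 2 nonzero rows, so rank(B) = 2.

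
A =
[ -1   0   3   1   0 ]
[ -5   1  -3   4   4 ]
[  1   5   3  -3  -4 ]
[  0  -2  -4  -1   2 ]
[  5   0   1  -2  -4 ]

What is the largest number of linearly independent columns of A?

Row reduce to echelon form.
R2 ← R2 − (5)·R1: [0, 1, -18, -1, 4]
R3 ← R3 + R1: [0, 5, 6, -2, -4]
R5 ← R5 + (5)·R1: [0, 0, 16, 3, -4]
R3 ← R3 − (5)·R2: [0, 0, 96, 3, -24]
R4 ← R4 + (2)·R2: [0, 0, -40, -3, 10]
R4 ← R4 + (5/12)·R3: [0, 0, 0, -7/4, 0]
R5 ← R5 − (1/6)·R3: [0, 0, 0, 5/2, 0]
R5 ← R5 + (10/7)·R4: [0, 0, 0, 0, 0]
Echelon form has 4 nonzero rows, so rank(A) = 4.
The rank gives the maximum number of linearly independent columns: 4.

4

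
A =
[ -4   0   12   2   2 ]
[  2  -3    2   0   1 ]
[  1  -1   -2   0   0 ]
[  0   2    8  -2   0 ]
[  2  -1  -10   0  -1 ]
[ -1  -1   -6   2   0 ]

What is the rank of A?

3

Row reduce to echelon form.
R2 ← R2 + (1/2)·R1: [0, -3, 8, 1, 2]
R3 ← R3 + (1/4)·R1: [0, -1, 1, 1/2, 1/2]
R5 ← R5 + (1/2)·R1: [0, -1, -4, 1, 0]
R6 ← R6 − (1/4)·R1: [0, -1, -9, 3/2, -1/2]
R3 ← R3 − (1/3)·R2: [0, 0, -5/3, 1/6, -1/6]
R4 ← R4 + (2/3)·R2: [0, 0, 40/3, -4/3, 4/3]
R5 ← R5 − (1/3)·R2: [0, 0, -20/3, 2/3, -2/3]
R6 ← R6 − (1/3)·R2: [0, 0, -35/3, 7/6, -7/6]
R4 ← R4 + (8)·R3: [0, 0, 0, 0, 0]
R5 ← R5 − (4)·R3: [0, 0, 0, 0, 0]
R6 ← R6 − (7)·R3: [0, 0, 0, 0, 0]
Echelon form has 3 nonzero rows, so rank(A) = 3.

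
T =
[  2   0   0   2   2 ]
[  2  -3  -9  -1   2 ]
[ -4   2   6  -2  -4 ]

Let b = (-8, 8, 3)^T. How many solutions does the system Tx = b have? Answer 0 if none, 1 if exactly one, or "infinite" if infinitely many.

Row reduce the augmented matrix [T | b].
R2 ← R2 − R1: [0, -3, -9, -3, 0, 16]
R3 ← R3 + (2)·R1: [0, 2, 6, 2, 0, -13]
R3 ← R3 + (2/3)·R2: [0, 0, 0, 0, 0, -7/3]
The echelon form has 3 nonzero rows; the last pivot sits in the augmented column, so rank(T) = 2 but rank([T|b]) = 3.
Since the ranks differ, the system is inconsistent.
It has no solutions.

0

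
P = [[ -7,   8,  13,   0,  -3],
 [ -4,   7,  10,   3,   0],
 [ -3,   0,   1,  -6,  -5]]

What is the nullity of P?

Row reduce to echelon form.
R2 ← R2 − (4/7)·R1: [0, 17/7, 18/7, 3, 12/7]
R3 ← R3 − (3/7)·R1: [0, -24/7, -32/7, -6, -26/7]
R3 ← R3 + (24/17)·R2: [0, 0, -16/17, -30/17, -22/17]
3 nonzero rows, so rank(P) = 3.
P has 5 columns; by rank–nullity, nullity = 5 − 3 = 2.

2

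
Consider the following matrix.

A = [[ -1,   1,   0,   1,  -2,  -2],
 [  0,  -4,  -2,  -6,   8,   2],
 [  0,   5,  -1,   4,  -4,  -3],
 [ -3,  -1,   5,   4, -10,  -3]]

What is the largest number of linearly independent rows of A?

3

Row reduce to echelon form.
R4 ← R4 − (3)·R1: [0, -4, 5, 1, -4, 3]
R3 ← R3 + (5/4)·R2: [0, 0, -7/2, -7/2, 6, -1/2]
R4 ← R4 − R2: [0, 0, 7, 7, -12, 1]
R4 ← R4 + (2)·R3: [0, 0, 0, 0, 0, 0]
Echelon form has 3 nonzero rows, so rank(A) = 3.
The rank gives the maximum number of linearly independent rows: 3.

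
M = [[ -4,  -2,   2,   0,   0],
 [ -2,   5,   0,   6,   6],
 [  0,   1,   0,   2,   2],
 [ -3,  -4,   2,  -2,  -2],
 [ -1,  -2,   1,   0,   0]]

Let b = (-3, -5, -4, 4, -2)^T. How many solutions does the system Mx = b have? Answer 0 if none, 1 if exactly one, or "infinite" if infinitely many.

0

Row reduce the augmented matrix [M | b].
R2 ← R2 − (1/2)·R1: [0, 6, -1, 6, 6, -7/2]
R4 ← R4 − (3/4)·R1: [0, -5/2, 1/2, -2, -2, 25/4]
R5 ← R5 − (1/4)·R1: [0, -3/2, 1/2, 0, 0, -5/4]
R3 ← R3 − (1/6)·R2: [0, 0, 1/6, 1, 1, -41/12]
R4 ← R4 + (5/12)·R2: [0, 0, 1/12, 1/2, 1/2, 115/24]
R5 ← R5 + (1/4)·R2: [0, 0, 1/4, 3/2, 3/2, -17/8]
R4 ← R4 − (1/2)·R3: [0, 0, 0, 0, 0, 13/2]
R5 ← R5 − (3/2)·R3: [0, 0, 0, 0, 0, 3]
R5 ← R5 − (6/13)·R4: [0, 0, 0, 0, 0, 0]
The echelon form has 4 nonzero rows; the last pivot sits in the augmented column, so rank(M) = 3 but rank([M|b]) = 4.
Since the ranks differ, the system is inconsistent.
It has no solutions.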